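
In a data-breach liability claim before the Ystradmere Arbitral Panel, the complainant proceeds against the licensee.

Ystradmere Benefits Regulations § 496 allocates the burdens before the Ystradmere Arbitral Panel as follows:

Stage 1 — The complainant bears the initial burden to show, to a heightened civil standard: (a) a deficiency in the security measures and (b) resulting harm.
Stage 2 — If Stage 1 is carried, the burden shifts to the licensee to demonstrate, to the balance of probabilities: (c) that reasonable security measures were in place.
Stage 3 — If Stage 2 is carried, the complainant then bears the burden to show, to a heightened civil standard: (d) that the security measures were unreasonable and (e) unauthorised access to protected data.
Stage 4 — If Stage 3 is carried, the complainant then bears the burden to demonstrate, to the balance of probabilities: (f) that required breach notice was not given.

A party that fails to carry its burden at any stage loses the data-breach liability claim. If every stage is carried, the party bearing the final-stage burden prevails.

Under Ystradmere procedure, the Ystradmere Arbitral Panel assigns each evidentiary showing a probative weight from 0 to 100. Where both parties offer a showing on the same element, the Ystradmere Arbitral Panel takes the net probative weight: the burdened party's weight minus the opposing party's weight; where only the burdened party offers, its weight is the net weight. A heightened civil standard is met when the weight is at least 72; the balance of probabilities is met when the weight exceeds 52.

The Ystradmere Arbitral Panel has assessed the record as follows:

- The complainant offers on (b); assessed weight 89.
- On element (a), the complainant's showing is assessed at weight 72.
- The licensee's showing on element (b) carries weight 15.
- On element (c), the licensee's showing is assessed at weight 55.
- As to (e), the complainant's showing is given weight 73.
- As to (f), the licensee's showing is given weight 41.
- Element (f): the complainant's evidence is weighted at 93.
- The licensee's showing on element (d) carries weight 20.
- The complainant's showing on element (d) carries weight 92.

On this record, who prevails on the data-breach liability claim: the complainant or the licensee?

At Stage 1 the complainant must meet a heightened civil standard (weight is at least 72): on (a) the weight is 72, ≥ 72, so (a) meets the standard; on (b) the weight is 89 less the opposing 15 gives net 74, ≥ 72, so (b) meets the standard.
  The complainant carries Stage 1; the licensee now bears the burden.
At Stage 2 the licensee must meet the balance of probabilities (weight exceeds 52): on (c) the weight is 55, which does exceed 52, so (c) meets the standard.
  Stage 2 is satisfied; the onus moves to the complainant.
At Stage 3 the complainant must meet a heightened civil standard (weight is at least 72): on (d) the weight is 92 less the opposing 20 gives net 72, ≥ 72, so (d) meets the standard; on (e) the weight is 73, ≥ 72, so (e) meets the standard.
  Stage 3 is satisfied; the complainant continues to bear the burden.
At Stage 4 the complainant must meet the balance of probabilities (weight exceeds 52): on (f) the weight is 93 less the opposing 41 gives net 52, which does not exceed 52, so (f) does not meet the standard.
  Not every element is met, so the complainant fails to carry Stage 4.
The analysis ends at Stage 4; the licensee prevails.

licensee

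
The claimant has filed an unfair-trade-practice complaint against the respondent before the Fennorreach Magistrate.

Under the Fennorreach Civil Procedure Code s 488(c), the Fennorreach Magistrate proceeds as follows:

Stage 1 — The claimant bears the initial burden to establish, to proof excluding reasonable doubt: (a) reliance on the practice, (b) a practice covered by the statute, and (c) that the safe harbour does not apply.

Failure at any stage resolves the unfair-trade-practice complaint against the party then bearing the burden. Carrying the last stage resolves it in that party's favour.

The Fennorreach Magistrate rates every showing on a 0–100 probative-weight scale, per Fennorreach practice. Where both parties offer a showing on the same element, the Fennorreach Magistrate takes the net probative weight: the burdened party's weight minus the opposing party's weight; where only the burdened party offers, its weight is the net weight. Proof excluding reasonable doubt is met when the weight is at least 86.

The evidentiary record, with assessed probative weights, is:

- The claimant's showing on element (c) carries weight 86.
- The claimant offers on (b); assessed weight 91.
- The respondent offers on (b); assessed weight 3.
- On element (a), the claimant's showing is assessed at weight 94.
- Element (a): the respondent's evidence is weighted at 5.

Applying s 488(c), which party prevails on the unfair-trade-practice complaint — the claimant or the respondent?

claimant

Stage 1 — burden on claimant; standard: proof excluding reasonable doubt (weight is at least 86).
    (a): 94 − 5 = 89 ≥ 86 [met]
    (b): 91 − 3 = 88 ≥ 86 [met]
    (c): 86 ≥ 86 [met]
  Stage 1 carried; the final stage is satisfied.
With every stage satisfied, the claimant prevails.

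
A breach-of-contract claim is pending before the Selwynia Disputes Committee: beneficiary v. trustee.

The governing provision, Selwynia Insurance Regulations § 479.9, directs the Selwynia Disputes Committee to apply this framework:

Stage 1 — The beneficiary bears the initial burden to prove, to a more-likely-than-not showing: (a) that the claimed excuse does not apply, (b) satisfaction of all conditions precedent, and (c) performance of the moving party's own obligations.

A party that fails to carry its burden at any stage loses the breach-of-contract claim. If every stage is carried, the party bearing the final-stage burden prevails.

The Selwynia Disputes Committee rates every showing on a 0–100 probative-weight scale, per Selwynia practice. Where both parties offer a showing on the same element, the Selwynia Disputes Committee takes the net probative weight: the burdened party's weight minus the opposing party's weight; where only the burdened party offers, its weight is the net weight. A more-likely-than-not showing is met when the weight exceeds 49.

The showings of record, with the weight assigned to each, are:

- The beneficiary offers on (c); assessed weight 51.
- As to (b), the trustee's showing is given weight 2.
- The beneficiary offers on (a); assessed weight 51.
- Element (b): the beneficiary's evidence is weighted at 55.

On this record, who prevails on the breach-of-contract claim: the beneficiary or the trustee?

Stage 1 — burden on beneficiary; standard: a more-likely-than-not showing (weight exceeds 49).
    (a): 51 > 49 [met]
    (b): 55 − 2 = 53 > 49 [met]
    (c): 51 > 49 [met]
  Stage 1 carried; the final stage is satisfied.
Every stage carried; the beneficiary prevails.

beneficiary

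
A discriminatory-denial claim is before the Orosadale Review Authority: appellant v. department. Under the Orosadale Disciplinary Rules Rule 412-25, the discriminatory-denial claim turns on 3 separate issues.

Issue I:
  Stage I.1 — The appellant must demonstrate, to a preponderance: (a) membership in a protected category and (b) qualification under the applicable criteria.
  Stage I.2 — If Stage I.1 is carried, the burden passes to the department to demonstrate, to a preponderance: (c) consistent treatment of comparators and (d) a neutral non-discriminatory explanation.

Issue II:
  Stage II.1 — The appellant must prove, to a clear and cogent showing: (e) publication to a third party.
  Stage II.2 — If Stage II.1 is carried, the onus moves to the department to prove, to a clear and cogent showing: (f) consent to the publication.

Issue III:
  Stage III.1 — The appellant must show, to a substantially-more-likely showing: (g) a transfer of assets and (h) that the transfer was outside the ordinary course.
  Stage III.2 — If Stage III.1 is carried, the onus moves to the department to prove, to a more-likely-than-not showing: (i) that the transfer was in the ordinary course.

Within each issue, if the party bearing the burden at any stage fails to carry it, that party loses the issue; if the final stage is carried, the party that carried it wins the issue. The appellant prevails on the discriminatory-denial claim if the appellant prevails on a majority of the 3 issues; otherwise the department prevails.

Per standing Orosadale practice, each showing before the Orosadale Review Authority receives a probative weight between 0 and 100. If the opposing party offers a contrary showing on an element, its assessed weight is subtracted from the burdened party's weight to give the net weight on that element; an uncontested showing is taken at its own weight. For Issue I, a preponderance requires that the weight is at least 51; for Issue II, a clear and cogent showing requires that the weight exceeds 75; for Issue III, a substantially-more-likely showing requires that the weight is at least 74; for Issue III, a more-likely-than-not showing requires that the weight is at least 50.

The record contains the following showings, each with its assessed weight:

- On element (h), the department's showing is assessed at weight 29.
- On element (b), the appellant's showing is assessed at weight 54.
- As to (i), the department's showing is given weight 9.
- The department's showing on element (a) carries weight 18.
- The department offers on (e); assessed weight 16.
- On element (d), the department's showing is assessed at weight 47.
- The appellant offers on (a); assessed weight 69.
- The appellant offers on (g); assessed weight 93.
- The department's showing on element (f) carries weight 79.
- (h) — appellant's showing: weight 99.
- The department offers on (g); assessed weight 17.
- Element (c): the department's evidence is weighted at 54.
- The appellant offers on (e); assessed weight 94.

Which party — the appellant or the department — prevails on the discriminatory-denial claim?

— Issue I —
Stage I.1 (appellant, a preponderance, weight is at least 51): (a) net 69−18=51 ≥ 51 — meets; (b) 54 ≥ 51 — meets.
  Stage I.1 carried; the burden shifts to the department.
Stage I.2 (department, a preponderance, weight is at least 51): (c) 54 ≥ 51 — meets; (d) 47 < 51 — fails.
  The department does not carry Stage I.2.
So the appellant prevails on this issue.
— Issue II —
At Stage II.1 the appellant must meet a clear and cogent showing (weight exceeds 75): on (e) the weight is 94 less the opposing 16 gives net 78, which does exceed 75, so (e) meets the standard.
  The appellant carries Stage II.1; the department now bears the burden.
At Stage II.2 the department must meet a clear and cogent showing (weight exceeds 75): on (f) the weight is 79, > 75, so (f) meets the standard.
  Stage II.2 carried; the final stage is satisfied.
Every stage carried; the department prevails on this issue.
— Issue III —
At Stage III.1 the appellant must meet a substantially-more-likely showing (weight is at least 74): on (g) the weight is 93 less the opposing 17 gives net 76, which does reach 74, so (g) meets the standard; on (h) the weight is 99 less the opposing 29 gives net 70, which does not reach 74, so (h) does not meet the standard.
  Stage III.1 not carried; the appellant fails its burden.
The department prevails on this issue.
Per-issue: Issue I → appellant; Issue II → department; Issue III → department. The appellant must prevail on a majority of issues; overall, the department prevails.

department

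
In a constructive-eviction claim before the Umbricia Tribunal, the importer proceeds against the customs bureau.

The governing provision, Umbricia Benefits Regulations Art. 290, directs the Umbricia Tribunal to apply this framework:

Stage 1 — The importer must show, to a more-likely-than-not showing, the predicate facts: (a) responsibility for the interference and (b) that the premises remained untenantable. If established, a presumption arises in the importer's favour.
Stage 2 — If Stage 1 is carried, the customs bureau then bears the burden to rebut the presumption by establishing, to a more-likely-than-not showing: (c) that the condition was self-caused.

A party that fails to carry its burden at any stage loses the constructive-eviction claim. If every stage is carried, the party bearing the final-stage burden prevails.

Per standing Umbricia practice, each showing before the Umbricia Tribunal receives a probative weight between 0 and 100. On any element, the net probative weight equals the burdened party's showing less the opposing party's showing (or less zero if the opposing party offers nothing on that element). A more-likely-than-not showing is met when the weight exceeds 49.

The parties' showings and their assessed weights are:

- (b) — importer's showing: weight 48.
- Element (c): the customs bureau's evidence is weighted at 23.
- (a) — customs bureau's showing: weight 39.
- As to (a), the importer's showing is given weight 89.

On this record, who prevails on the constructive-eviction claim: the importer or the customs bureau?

customs bureau

At Stage 1 the importer must meet a more-likely-than-not showing (weight exceeds 49): on (a) the weight is 89 less the opposing 39 gives net 50, which does exceed 49, so (a) meets the standard; on (b) the weight is 48, ≤ 49, so (b) does not meet the standard.
  The importer does not carry Stage 1.
The customs bureau prevails.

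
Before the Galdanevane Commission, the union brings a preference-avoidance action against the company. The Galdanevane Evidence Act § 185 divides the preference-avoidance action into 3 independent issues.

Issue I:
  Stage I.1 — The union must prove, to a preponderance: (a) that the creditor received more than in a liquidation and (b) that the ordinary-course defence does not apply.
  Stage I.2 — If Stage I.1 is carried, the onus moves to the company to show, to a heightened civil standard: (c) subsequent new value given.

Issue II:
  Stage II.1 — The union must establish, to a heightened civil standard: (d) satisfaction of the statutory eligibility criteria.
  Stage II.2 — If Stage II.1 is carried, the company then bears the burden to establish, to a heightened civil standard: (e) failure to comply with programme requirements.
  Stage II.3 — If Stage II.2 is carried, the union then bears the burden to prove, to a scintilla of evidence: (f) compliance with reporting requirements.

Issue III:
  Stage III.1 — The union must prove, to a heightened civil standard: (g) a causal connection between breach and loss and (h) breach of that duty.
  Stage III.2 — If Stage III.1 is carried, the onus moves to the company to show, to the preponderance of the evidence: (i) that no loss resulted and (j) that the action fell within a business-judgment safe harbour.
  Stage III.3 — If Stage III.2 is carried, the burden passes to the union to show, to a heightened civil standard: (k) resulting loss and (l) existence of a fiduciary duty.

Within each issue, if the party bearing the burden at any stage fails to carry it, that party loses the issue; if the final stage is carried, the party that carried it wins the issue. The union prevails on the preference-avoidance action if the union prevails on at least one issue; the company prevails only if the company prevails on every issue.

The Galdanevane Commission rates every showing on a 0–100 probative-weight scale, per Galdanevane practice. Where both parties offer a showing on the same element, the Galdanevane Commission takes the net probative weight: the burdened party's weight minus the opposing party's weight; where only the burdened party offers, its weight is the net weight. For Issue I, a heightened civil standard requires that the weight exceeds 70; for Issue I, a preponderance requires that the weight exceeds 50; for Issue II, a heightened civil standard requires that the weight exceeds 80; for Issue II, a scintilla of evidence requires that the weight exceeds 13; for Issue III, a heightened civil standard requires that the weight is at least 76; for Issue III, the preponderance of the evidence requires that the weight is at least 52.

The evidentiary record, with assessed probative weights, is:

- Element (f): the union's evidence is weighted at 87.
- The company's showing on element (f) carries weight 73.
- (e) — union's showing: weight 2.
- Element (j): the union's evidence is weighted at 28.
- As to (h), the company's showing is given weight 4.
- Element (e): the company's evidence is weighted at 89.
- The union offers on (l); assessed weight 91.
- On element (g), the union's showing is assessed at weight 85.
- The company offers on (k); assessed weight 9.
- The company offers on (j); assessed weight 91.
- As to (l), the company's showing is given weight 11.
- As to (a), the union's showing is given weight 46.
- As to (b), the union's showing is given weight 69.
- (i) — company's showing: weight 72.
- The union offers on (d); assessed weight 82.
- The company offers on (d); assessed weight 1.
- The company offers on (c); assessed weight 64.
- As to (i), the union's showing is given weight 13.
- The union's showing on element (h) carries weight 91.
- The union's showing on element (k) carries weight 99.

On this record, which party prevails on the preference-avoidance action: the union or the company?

— Issue I —
At Stage I.1 the union must meet a preponderance (weight exceeds 50): on (a) the weight is 46, which does not exceed 50, so (a) does not meet the standard; on (b) the weight is 69, which does exceed 50, so (b) meets the standard.
  Stage I.1 not carried; the union fails its burden.
So the company prevails on this issue.
— Issue II —
At Stage II.1 the union must meet a heightened civil standard (weight exceeds 80): on (d) the weight is 82 less the opposing 1 gives net 81, > 80, so (d) meets the standard.
  The union carries Stage II.1; the company now bears the burden.
At Stage II.2 the company must meet a heightened civil standard (weight exceeds 80): on (e) the weight is 89 less the opposing 2 gives net 87, > 80, so (e) meets the standard.
  All elements met. The burden passes to the union.
At Stage II.3 the union must meet a scintilla of evidence (weight exceeds 13): on (f) the weight is 87 less the opposing 73 gives net 14, which does exceed 13, so (f) meets the standard.
  Stage II.3 carried; the final stage is satisfied.
With every stage satisfied, the union prevails on this issue.
— Issue III —
At Stage III.1 the union must meet a heightened civil standard (weight is at least 76): on (g) the weight is 85, ≥ 76, so (g) meets the standard; on (h) the weight is 91 less the opposing 4 gives net 87, which does reach 76, so (h) meets the standard.
  All elements met. The burden passes to the company.
At Stage III.2 the company must meet the preponderance of the evidence (weight is at least 52): on (i) the weight is 72 less the opposing 13 gives net 59, ≥ 52, so (i) meets the standard; on (j) the weight is 91 less the opposing 28 gives net 63, which does reach 52, so (j) meets the standard.
  Stage III.2 carried; the burden shifts to the union.
At Stage III.3 the union must meet a heightened civil standard (weight is at least 76): on (k) the weight is 99 less the opposing 9 gives net 90, ≥ 76, so (k) meets the standard; on (l) the weight is 91 less the opposing 11 gives net 80, which does reach 76, so (l) meets the standard.
  Stage III.3 carried; the final stage is satisfied.
With every stage satisfied, the union prevails on this issue.
Per-issue: Issue I → company; Issue II → union; Issue III → union. The union must prevail on at least one issue; overall, the union prevails.

union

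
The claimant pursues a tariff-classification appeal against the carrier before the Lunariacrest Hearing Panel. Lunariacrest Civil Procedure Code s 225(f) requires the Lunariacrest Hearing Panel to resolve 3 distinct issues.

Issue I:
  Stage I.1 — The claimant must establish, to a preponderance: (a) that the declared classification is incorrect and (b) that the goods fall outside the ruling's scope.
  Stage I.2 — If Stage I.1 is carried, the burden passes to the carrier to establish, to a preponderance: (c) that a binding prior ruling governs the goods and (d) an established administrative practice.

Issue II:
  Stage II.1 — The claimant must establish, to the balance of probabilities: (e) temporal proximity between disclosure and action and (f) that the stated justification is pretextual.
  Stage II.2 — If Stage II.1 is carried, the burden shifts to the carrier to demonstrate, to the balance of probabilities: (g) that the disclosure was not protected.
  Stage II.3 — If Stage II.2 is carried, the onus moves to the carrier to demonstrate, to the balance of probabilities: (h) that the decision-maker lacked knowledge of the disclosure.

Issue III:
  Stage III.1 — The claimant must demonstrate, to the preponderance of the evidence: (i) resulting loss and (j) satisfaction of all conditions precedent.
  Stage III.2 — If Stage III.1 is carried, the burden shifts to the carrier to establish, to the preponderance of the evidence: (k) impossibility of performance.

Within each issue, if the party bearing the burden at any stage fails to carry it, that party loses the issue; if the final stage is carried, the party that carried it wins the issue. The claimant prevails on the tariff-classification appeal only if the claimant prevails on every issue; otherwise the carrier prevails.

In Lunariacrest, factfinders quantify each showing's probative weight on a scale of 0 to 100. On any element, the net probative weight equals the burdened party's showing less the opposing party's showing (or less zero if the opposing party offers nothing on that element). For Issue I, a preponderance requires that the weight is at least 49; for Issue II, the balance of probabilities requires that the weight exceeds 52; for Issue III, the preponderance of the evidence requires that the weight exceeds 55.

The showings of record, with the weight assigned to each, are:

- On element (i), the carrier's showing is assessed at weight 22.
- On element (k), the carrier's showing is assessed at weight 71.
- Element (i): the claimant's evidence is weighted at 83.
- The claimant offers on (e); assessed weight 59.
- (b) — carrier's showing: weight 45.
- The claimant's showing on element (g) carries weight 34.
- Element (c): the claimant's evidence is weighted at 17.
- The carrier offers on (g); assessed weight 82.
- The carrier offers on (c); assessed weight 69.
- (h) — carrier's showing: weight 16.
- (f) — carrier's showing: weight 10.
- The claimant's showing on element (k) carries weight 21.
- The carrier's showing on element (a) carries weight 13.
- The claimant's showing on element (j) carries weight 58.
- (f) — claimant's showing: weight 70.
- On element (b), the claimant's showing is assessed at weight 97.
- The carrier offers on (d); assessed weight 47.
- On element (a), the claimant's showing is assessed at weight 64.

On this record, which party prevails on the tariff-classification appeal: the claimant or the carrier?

claimant

— Issue I —
Stage I.1 (claimant, a preponderance, weight is at least 49): (a) net 64−13=51 ≥ 49 — meets; (b) net 97−45=52 ≥ 49 — meets.
  Stage I.1 carried; the burden shifts to the carrier.
Stage I.2 (carrier, a preponderance, weight is at least 49): (c) net 69−17=52 ≥ 49 — meets; (d) 47 < 49 — fails.
  Not every element is met, so the carrier fails to carry Stage I.2.
The claimant prevails on this issue.
— Issue II —
At Stage II.1 the claimant must meet the balance of probabilities (weight exceeds 52): on (e) the weight is 59, > 52, so (e) meets the standard; on (f) the weight is 70 less the opposing 10 gives net 60, > 52, so (f) meets the standard.
  Stage II.1 is satisfied; the onus moves to the carrier.
At Stage II.2 the carrier must meet the balance of probabilities (weight exceeds 52): on (g) the weight is 82 less the opposing 34 gives net 48, ≤ 52, so (g) does not meet the standard.
  Stage II.2 not carried; the carrier fails its burden.
The analysis ends at Stage II.2; the claimant prevails on this issue.
— Issue III —
Stage III.1 (claimant, the preponderance of the evidence, weight exceeds 55): (i) net 83−22=61 > 55 — meets; (j) 58 > 55 — meets.
  All elements met. The burden passes to the carrier.
Stage III.2 (carrier, the preponderance of the evidence, weight exceeds 55): (k) net 71−21=50 ≤ 55 — fails.
  Not every element is met, so the carrier fails to carry Stage III.2.
The claimant prevails on this issue.
Per-issue: Issue I → claimant; Issue II → claimant; Issue III → claimant. The claimant must prevail on every issue; overall, the claimant prevails.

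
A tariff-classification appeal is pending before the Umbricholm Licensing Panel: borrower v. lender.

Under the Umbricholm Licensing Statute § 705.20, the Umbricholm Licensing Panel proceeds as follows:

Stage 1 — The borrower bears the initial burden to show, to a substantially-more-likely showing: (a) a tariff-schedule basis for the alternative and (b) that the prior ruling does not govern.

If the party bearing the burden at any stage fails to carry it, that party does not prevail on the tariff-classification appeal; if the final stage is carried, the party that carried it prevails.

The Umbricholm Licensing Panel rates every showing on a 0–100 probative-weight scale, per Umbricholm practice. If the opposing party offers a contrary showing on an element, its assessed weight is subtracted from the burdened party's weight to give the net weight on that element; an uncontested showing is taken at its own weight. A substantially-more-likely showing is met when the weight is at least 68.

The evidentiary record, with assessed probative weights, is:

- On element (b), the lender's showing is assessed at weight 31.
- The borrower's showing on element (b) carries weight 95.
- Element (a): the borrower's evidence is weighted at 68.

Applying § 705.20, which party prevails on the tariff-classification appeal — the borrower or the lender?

Stage 1 (borrower, a substantially-more-likely showing, weight is at least 68): (a) 68 ≥ 68 — meets; (b) net 95−31=64 < 68 — fails.
  Not every element is met, so the borrower fails to carry Stage 1.
The analysis ends at Stage 1; the lender prevails.

lender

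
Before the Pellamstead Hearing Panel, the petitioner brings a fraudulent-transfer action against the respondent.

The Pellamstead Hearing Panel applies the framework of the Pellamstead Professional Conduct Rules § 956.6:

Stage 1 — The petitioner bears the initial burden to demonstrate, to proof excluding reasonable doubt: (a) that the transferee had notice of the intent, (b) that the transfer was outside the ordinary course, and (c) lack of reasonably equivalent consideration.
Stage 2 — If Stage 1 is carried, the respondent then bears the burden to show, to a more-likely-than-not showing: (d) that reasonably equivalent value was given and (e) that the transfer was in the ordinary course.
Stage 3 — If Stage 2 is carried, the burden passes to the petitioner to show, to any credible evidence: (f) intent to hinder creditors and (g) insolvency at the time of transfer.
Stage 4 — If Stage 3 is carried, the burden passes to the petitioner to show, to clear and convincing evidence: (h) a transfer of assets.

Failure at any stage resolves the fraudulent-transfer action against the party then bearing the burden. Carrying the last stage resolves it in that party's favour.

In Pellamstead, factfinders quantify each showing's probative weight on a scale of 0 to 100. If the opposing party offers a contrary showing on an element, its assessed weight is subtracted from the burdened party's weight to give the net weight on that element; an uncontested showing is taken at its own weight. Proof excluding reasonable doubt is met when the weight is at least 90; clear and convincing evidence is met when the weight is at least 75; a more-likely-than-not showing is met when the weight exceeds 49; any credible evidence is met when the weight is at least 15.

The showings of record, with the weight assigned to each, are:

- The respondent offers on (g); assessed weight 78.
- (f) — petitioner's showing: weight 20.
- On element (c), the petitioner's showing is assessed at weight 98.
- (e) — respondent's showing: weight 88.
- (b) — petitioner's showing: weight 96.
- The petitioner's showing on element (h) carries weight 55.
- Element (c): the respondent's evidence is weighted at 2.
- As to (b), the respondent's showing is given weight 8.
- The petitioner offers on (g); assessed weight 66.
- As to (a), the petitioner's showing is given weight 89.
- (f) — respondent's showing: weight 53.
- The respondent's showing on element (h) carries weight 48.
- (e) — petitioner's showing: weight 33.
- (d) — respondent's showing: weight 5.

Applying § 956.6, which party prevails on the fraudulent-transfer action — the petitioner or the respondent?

respondent

Stage 1 (petitioner, proof excluding reasonable doubt, weight is at least 90): (a) 89 < 90 — fails; (b) net 96−8=88 < 90 — fails; (c) net 98−2=96 ≥ 90 — meets.
  The petitioner does not carry Stage 1.
The analysis ends at Stage 1; the respondent prevails.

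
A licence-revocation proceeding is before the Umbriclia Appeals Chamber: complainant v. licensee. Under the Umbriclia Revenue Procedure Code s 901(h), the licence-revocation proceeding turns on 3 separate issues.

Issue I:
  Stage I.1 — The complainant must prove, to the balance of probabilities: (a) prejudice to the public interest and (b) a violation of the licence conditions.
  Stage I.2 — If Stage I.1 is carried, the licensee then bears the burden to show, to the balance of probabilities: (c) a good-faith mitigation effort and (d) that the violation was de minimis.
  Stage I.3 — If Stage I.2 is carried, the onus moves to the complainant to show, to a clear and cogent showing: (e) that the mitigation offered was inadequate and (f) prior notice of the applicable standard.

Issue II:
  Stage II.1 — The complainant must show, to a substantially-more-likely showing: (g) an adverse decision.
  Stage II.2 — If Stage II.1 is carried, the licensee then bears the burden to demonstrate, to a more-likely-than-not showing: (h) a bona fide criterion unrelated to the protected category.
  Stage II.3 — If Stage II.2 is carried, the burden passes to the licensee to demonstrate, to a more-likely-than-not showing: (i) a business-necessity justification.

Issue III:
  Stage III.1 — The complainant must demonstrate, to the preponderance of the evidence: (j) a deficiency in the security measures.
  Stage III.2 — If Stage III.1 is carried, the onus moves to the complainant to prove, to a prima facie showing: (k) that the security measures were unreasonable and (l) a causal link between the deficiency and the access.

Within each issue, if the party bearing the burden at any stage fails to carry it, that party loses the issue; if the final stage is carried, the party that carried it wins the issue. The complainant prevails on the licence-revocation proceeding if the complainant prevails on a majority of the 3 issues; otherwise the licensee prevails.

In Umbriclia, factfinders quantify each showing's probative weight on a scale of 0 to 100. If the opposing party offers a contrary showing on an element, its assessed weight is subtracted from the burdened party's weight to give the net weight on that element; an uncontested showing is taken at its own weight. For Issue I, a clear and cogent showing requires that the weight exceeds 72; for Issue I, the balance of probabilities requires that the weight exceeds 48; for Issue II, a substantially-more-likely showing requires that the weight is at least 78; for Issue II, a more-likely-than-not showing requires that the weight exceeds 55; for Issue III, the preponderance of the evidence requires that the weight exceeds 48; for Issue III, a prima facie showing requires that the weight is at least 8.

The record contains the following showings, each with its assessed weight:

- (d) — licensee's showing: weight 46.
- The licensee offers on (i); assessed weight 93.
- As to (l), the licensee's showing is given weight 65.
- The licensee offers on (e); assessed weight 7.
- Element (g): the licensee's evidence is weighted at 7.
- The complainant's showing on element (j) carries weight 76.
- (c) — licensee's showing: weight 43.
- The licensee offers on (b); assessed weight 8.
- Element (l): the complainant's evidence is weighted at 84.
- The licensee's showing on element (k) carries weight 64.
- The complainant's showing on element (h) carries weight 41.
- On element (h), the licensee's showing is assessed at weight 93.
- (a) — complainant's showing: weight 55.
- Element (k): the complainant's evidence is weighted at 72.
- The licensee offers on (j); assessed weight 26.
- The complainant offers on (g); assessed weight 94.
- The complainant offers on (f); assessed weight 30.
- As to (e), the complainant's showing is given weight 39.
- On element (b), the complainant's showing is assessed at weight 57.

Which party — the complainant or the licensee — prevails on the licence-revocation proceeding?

— Issue I —
At Stage I.1 the complainant must meet the balance of probabilities (weight exceeds 48): on (a) the weight is 55, which does exceed 48, so (a) meets the standard; on (b) the weight is 57 less the opposing 8 gives net 49, which does exceed 48, so (b) meets the standard.
  Stage I.1 carried; the burden shifts to the licensee.
At Stage I.2 the licensee must meet the balance of probabilities (weight exceeds 48): on (c) the weight is 43, which does not exceed 48, so (c) does not meet the standard; on (d) the weight is 46, ≤ 48, so (d) does not meet the standard.
  Stage I.2 not carried; the licensee fails its burden.
So the complainant prevails on this issue.
— Issue II —
At Stage II.1 the complainant must meet a substantially-more-likely showing (weight is at least 78): on (g) the weight is 94 less the opposing 7 gives net 87, ≥ 78, so (g) meets the standard.
  All elements met. The burden passes to the licensee.
At Stage II.2 the licensee must meet a more-likely-than-not showing (weight exceeds 55): on (h) the weight is 93 less the opposing 41 gives net 52, ≤ 55, so (h) does not meet the standard.
  Stage II.2 not carried; the licensee fails its burden.
The analysis ends at Stage II.2; the complainant prevails on this issue.
— Issue III —
At Stage III.1 the complainant must meet the preponderance of the evidence (weight exceeds 48): on (j) the weight is 76 less the opposing 26 gives net 50, > 48, so (j) meets the standard.
  Stage III.1 is satisfied; the complainant continues to bear the burden.
At Stage III.2 the complainant must meet a prima facie showing (weight is at least 8): on (k) the weight is 72 less the opposing 64 gives net 8, ≥ 8, so (k) meets the standard; on (l) the weight is 84 less the opposing 65 gives net 19, which does reach 8, so (l) meets the standard.
  All elements met at the final stage.
With every stage satisfied, the complainant prevails on this issue.
Per-issue: Issue I → complainant; Issue II → complainant; Issue III → complainant. The complainant must prevail on a majority of issues; overall, the complainant prevails.

complainant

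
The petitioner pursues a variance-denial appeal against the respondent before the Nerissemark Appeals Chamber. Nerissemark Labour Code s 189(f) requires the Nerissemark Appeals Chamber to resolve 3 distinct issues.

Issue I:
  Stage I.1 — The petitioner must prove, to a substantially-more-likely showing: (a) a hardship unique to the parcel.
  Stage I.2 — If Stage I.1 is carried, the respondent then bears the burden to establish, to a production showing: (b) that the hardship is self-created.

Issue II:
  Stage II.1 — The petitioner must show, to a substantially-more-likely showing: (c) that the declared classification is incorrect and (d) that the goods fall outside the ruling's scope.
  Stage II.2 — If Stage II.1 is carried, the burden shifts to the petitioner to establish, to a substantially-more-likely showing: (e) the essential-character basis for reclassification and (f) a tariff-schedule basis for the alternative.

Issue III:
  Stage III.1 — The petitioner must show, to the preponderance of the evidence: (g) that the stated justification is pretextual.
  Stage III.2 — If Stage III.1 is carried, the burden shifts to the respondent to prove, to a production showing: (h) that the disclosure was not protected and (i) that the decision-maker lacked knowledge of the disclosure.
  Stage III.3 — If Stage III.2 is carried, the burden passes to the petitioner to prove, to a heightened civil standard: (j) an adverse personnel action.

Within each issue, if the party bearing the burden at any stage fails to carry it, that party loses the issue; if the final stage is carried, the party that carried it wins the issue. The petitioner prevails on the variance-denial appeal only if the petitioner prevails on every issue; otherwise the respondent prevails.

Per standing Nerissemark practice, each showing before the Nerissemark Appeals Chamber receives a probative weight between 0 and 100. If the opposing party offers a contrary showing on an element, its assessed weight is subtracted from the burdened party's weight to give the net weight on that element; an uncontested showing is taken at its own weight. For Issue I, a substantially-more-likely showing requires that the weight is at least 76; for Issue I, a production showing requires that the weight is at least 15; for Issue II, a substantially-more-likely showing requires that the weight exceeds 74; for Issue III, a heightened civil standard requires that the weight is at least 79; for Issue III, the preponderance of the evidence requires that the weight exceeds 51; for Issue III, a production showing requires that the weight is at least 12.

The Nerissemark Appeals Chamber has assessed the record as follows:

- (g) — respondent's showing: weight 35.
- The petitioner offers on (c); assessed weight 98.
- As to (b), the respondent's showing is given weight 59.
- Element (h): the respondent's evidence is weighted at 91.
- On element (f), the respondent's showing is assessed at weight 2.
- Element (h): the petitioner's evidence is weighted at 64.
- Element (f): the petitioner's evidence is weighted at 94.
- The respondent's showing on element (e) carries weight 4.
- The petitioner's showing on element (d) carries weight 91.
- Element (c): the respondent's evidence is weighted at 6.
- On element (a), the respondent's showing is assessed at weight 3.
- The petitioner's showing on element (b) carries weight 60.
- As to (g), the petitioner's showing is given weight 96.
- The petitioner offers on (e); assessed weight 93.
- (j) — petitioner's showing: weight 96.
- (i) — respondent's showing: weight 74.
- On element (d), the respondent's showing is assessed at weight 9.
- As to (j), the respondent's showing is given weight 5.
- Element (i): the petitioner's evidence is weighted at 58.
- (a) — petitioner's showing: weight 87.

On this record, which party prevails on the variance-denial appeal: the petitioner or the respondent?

petitioner

— Issue I —
Stage I.1 — burden on petitioner; standard: a substantially-more-likely showing (weight is at least 76).
    (a): 87 − 3 = 84 ≥ 76 [met]
  All elements met. The burden passes to the respondent.
Stage I.2 — burden on respondent; standard: a production showing (weight is at least 15).
    (b): 59 − 60 = -1 < 15 [not met]
  The respondent does not carry Stage I.2.
The petitioner prevails on this issue.
— Issue II —
Stage II.1 — burden on petitioner; standard: a substantially-more-likely showing (weight exceeds 74).
    (c): 98 − 6 = 92 > 74 [met]
    (d): 91 − 9 = 82 > 74 [met]
  Stage II.1 carried; the burden remains with the petitioner.
Stage II.2 — burden on petitioner; standard: a substantially-more-likely showing (weight exceeds 74).
    (e): 93 − 4 = 89 > 74 [met]
    (f): 94 − 2 = 92 > 74 [met]
  The petitioner carries the last stage.
Every stage carried; the petitioner prevails on this issue.
— Issue III —
Stage III.1 (petitioner, the preponderance of the evidence, weight exceeds 51): (g) net 96−35=61 > 51 — meets.
  All elements met. The burden passes to the respondent.
Stage III.2 (respondent, a production showing, weight is at least 12): (h) net 91−64=27 ≥ 12 — meets; (i) net 74−58=16 ≥ 12 — meets.
  Stage III.2 carried; the burden shifts to the petitioner.
Stage III.3 (petitioner, a heightened civil standard, weight is at least 79): (j) net 96−5=91 ≥ 79 — meets.
  Stage III.3 carried; the final stage is satisfied.
All stages carried — the petitioner prevails on this issue.
Per-issue: Issue I → petitioner; Issue II → petitioner; Issue III → petitioner. The petitioner must prevail on every issue; overall, the petitioner prevails.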